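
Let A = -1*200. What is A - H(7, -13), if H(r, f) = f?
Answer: -187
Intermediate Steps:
A = -200
A - H(7, -13) = -200 - 1*(-13) = -200 + 13 = -187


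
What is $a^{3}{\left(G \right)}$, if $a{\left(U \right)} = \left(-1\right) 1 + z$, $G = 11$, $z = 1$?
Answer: $0$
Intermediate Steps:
$a{\left(U \right)} = 0$ ($a{\left(U \right)} = \left(-1\right) 1 + 1 = -1 + 1 = 0$)
$a^{3}{\left(G \right)} = 0^{3} = 0$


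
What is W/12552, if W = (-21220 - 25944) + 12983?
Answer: -34181/12552 ≈ -2.7232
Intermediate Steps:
W = -34181 (W = -47164 + 12983 = -34181)
W/12552 = -34181/12552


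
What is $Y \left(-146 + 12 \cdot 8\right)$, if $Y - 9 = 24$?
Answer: $-1650$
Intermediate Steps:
$Y = 33$ ($Y = 9 + 24 = 33$)
$Y \left(-146 + 12 \cdot 8\right) = 33 \left(-146 + 12 \cdot 8\right) = 33 \left(-146 + 96\right) = 33 \left(-50\right) = -1650$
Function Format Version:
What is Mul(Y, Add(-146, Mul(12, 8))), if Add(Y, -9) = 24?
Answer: -1650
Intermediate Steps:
Y = 33 (Y = Add(9, 24) = 33)
Mul(Y, Add(-146, Mul(12, 8))) = Mul(33, Add(-146, Mul(12, 8))) = Mul(33, Add(-146, 96)) = Mul(33, -50) = -1650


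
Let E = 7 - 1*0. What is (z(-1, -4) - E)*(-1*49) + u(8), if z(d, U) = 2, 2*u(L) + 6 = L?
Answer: 246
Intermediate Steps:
u(L) = -3 + L/2
E = 7 (E = 7 + 0 = 7)
(z(-1, -4) - E)*(-1*49) + u(8) = (2 - 1*7)*(-1*49) + (-3 + (½)*8) = (2 - 7)*(-49) + (-3 + 4) = -5*(-49) + 1 = 245 + 1 = 246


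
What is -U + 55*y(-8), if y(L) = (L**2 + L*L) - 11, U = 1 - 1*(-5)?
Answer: 6429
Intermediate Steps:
U = 6 (U = 1 + 5 = 6)
y(L) = -11 + 2*L**2 (y(L) = (L**2 + L**2) - 11 = 2*L**2 - 11 = -11 + 2*L**2)
-U + 55*y(-8) = -1*6 + 55*(-11 + 2*(-8)**2) = -6 + 55*(-11 + 2*64) = -6 + 55*(-11 + 128) = -6 + 55*117 = -6 + 6435 = 6429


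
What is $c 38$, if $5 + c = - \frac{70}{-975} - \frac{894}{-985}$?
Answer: $- \frac{5869138}{38415} \approx -152.78$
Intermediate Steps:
$c = - \frac{154451}{38415}$ ($c = -5 - \left(- \frac{894}{985} - \frac{14}{195}\right) = -5 - - \frac{37624}{38415} = -5 + \left(\frac{14}{195} + \frac{894}{985}\right) = -5 + \frac{37624}{38415} = - \frac{154451}{38415} \approx -4.0206$)
$c 38 = \left(- \frac{154451}{38415}\right) 38 = - \frac{5869138}{38415}$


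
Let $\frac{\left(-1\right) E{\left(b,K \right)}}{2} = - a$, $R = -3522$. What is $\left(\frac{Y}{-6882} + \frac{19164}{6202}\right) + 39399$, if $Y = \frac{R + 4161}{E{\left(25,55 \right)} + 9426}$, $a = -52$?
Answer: $\frac{2612904498811995}{66313855468} \approx 39402.0$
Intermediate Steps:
$E{\left(b,K \right)} = -104$ ($E{\left(b,K \right)} = - 2 \left(\left(-1\right) \left(-52\right)\right) = \left(-2\right) 52 = -104$)
$Y = \frac{639}{9322}$ ($Y = \frac{-3522 + 4161}{-104 + 9426} = \frac{639}{9322} \approx 0.068547$)
$\left(\frac{Y}{-6882} + \frac{19164}{6202}\right) + 39399 = \left(\frac{639}{9322 \left(-6882\right)} + \frac{19164}{6202}\right) + 39399 = \left(\frac{639}{9322} \left(- \frac{1}{6882}\right) + 19164 \cdot \frac{1}{6202}\right) + 39399 = \left(- \frac{213}{21384668} + \frac{9582}{3101}\right) + 39399 = \frac{204907228263}{66313855468} + 39399 = \frac{2612904498811995}{66313855468}$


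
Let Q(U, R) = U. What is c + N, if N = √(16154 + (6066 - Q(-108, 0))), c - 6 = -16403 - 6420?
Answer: -22817 + 2*√5582 ≈ -22668.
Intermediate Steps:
c = -22817 (c = 6 + (-16403 - 6420) = 6 - 22823 = -22817)
N = 2*√5582 (N = √(16154 + (6066 - 1*(-108))) = √(16154 + (6066 + 108)) = √(16154 + 6174) = √22328 = 2*√5582 ≈ 149.43)
c + N = -22817 + 2*√5582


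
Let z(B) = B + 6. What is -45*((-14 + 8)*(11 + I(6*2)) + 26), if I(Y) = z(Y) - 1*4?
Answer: 5580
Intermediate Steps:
z(B) = 6 + B
I(Y) = 2 + Y (I(Y) = (6 + Y) - 1*4 = (6 + Y) - 4 = 2 + Y)
-45*((-14 + 8)*(11 + I(6*2)) + 26) = -45*((-14 + 8)*(11 + (2 + 6*2)) + 26) = -45*(-6*(11 + (2 + 12)) + 26) = -45*(-6*(11 + 14) + 26) = -45*(-6*25 + 26) = -45*(-150 + 26) = -45*(-124) = 5580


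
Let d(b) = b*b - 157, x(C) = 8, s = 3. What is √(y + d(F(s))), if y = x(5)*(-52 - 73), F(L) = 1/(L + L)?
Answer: I*√41651/6 ≈ 34.014*I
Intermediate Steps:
F(L) = 1/(2*L)
y = -1000 (y = 8*(-52 - 73) = 8*(-125) = -1000)
d(b) = -157 + b² (d(b) = b² - 157 = -157 + b²)
√(y + d(F(s))) = √(-1000 + (-157 + ((½)/3)²)) = √(-1000 + (-157 + ((½)*(⅓))²)) = √(-1000 + (-157 + (⅙)²)) = √(-1000 + (-157 + 1/36)) = √(-1000 - 5651/36) = √(-41651/36) = I*√41651/6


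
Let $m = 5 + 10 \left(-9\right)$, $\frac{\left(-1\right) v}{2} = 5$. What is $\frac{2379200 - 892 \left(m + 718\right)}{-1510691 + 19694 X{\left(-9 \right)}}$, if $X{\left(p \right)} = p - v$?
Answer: $- \frac{1814564}{1490997} \approx -1.217$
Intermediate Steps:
$v = -10$ ($v = \left(-2\right) 5 = -10$)
$m = -85$ ($m = 5 - 90 = -85$)
$X{\left(p \right)} = 10 + p$ ($X{\left(p \right)} = p - -10 = p + 10 = 10 + p$)
$\frac{2379200 - 892 \left(m + 718\right)}{-1510691 + 19694 X{\left(-9 \right)}} = \frac{2379200 - 892 \left(-85 + 718\right)}{-1510691 + 19694 \left(10 - 9\right)} = \frac{2379200 - 564636}{-1510691 + 19694 \cdot 1} = \frac{2379200 - 564636}{-1510691 + 19694} = \frac{1814564}{-1490997} = 1814564 \left(- \frac{1}{1490997}\right) = - \frac{1814564}{1490997}$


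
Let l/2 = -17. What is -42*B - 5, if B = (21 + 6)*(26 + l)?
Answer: 9067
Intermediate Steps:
l = -34 (l = 2*(-17) = -34)
B = -216 (B = (21 + 6)*(26 - 34) = 27*(-8) = -216)
-42*B - 5 = -42*(-216) - 5 = 9072 - 5 = 9067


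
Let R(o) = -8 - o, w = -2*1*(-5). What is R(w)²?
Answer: 324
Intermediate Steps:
w = 10 (w = -2*(-5) = 10)
R(w)² = (-8 - 1*10)² = (-8 - 10)² = (-18)² = 324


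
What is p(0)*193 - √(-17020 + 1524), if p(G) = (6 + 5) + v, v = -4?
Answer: 1351 - 2*I*√3874 ≈ 1351.0 - 124.48*I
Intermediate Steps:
p(G) = 7 (p(G) = (6 + 5) - 4 = 11 - 4 = 7)
p(0)*193 - √(-17020 + 1524) = 7*193 - √(-17020 + 1524) = 1351 - √(-15496) = 1351 - 2*I*√3874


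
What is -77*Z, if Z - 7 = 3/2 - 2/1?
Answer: -1001/2 ≈ -500.50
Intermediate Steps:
Z = 13/2 (Z = 7 + (3/2 - 2/1) = 7 + (3*(½) - 2*1) = 7 + (3/2 - 2) = 7 - ½ = 13/2 ≈ 6.5000)
-77*Z = -77*13/2 = -1001/2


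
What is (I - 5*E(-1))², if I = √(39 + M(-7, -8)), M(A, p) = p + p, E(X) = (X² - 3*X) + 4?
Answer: (40 - √23)² ≈ 1239.3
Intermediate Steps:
E(X) = 4 + X² - 3*X
M(A, p) = 2*p
I = √23 (I = √(39 + 2*(-8)) = √(39 - 16) = √23 ≈ 4.7958)
(I - 5*E(-1))² = (√23 - 5*(4 + (-1)² - 3*(-1)))² = (√23 - 5*(4 + 1 + 3))² = (√23 - 5*8)² = (√23 - 40)² = (-40 + √23)²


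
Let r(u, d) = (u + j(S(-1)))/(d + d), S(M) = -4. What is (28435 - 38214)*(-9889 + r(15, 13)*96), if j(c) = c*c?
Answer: 1242607751/13 ≈ 9.5585e+7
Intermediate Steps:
j(c) = c**2
r(u, d) = (16 + u)/(2*d) (r(u, d) = (u + (-4)**2)/(d + d) = (u + 16)/((2*d)) = (16 + u)*(1/(2*d)) = (16 + u)/(2*d))
(28435 - 38214)*(-9889 + r(15, 13)*96) = (28435 - 38214)*(-9889 + ((1/2)*(16 + 15)/13)*96) = -9779*(-9889 + ((1/2)*(1/13)*31)*96) = -9779*(-9889 + (31/26)*96) = -9779*(-9889 + 1488/13) = -9779*(-127069/13) = 1242607751/13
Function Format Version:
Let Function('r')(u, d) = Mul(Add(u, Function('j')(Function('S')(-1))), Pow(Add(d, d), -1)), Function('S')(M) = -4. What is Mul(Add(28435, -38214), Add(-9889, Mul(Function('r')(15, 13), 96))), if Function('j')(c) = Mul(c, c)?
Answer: Rational(1242607751, 13) ≈ 9.5585e+7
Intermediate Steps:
Function('j')(c) = Pow(c, 2)
Function('r')(u, d) = Mul(Rational(1, 2), Pow(d, -1), Add(16, u)) (Function('r')(u, d) = Mul(Add(u, Pow(-4, 2)), Pow(Add(d, d), -1)) = Mul(Add(u, 16), Pow(Mul(2, d), -1)) = Mul(Add(16, u), Mul(Rational(1, 2), Pow(d, -1))) = Mul(Rational(1, 2), Pow(d, -1), Add(16, u)))
Mul(Add(28435, -38214), Add(-9889, Mul(Function('r')(15, 13), 96))) = Mul(Add(28435, -38214), Add(-9889, Mul(Mul(Rational(1, 2), Pow(13, -1), Add(16, 15)), 96))) = Mul(-9779, Add(-9889, Mul(Mul(Rational(1, 2), Rational(1, 13), 31), 96))) = Mul(-9779, Add(-9889, Mul(Rational(31, 26), 96))) = Mul(-9779, Add(-9889, Rational(1488, 13))) = Mul(-9779, Rational(-127069, 13)) = Rational(1242607751, 13)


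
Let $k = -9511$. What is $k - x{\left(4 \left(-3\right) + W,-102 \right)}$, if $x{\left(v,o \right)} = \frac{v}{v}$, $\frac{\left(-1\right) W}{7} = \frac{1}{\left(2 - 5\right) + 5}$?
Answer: $-9512$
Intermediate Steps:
$W = - \frac{7}{2}$ ($W = - \frac{7}{\left(2 - 5\right) + 5} = - \frac{7}{-3 + 5} = - \frac{7}{2} \approx -3.5$)
$x{\left(v,o \right)} = 1$
$k - x{\left(4 \left(-3\right) + W,-102 \right)} = -9511 - 1 = -9512$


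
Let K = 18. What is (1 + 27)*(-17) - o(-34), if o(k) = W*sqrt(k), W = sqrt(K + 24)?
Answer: -476 - 2*I*sqrt(357) ≈ -476.0 - 37.789*I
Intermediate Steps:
W = sqrt(42) (W = sqrt(18 + 24) = sqrt(42) ≈ 6.4807)
o(k) = sqrt(42)*sqrt(k)
(1 + 27)*(-17) - o(-34) = (1 + 27)*(-17) - sqrt(42)*sqrt(-34) = 28*(-17) - sqrt(42)*I*sqrt(34) = -476 - 2*I*sqrt(357)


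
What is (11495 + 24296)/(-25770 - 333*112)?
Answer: -35791/63066 ≈ -0.56752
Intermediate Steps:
(11495 + 24296)/(-25770 - 333*112) = 35791/(-25770 - 37296) = 35791/(-63066) = 35791*(-1/63066) = -35791/63066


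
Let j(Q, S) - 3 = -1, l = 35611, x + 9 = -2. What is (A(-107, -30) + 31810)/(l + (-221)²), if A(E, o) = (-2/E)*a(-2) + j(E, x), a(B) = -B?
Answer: 850972/2259091 ≈ 0.37669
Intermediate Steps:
x = -11 (x = -9 - 2 = -11)
j(Q, S) = 2 (j(Q, S) = 3 - 1 = 2)
A(E, o) = 2 - 4/E (A(E, o) = (-2/E)*(-1*(-2)) + 2 = -2/E*2 + 2 = -4/E + 2 = 2 - 4/E)
(A(-107, -30) + 31810)/(l + (-221)²) = ((2 - 4/(-107)) + 31810)/(35611 + (-221)²) = ((2 - 4*(-1/107)) + 31810)/(35611 + 48841) = ((2 + 4/107) + 31810)/84452 = (218/107 + 31810)*(1/84452) = (3403888/107)*(1/84452) = 850972/2259091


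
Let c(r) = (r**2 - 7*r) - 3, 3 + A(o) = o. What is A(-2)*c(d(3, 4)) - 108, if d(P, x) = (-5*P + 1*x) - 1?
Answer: -1233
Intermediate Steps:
d(P, x) = -1 + x - 5*P (d(P, x) = (-5*P + x) - 1 = (x - 5*P) - 1 = -1 + x - 5*P)
A(o) = -3 + o
c(r) = -3 + r**2 - 7*r
A(-2)*c(d(3, 4)) - 108 = (-3 - 2)*(-3 + (-1 + 4 - 5*3)**2 - 7*(-1 + 4 - 5*3)) - 108 = -5*(-3 + (-1 + 4 - 15)**2 - 7*(-1 + 4 - 15)) - 108 = -5*(-3 + (-12)**2 - 7*(-12)) - 108 = -5*(-3 + 144 + 84) - 108 = -5*225 - 108 = -1125 - 108 = -1233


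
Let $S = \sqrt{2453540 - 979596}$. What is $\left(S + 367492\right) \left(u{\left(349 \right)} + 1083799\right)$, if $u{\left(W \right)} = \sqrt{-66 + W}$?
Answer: $2 \left(183746 + \sqrt{368486}\right) \left(1083799 + \sqrt{283}\right) \approx 3.9961 \cdot 10^{11}$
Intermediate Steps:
$S = 2 \sqrt{368486}$ ($S = \sqrt{1473944} = 2 \sqrt{368486} \approx 1214.1$)
$\left(S + 367492\right) \left(u{\left(349 \right)} + 1083799\right) = \left(2 \sqrt{368486} + 367492\right) \left(\sqrt{-66 + 349} + 1083799\right) = \left(367492 + 2 \sqrt{368486}\right) \left(\sqrt{283} + 1083799\right) = \left(367492 + 2 \sqrt{368486}\right) \left(1083799 + \sqrt{283}\right)$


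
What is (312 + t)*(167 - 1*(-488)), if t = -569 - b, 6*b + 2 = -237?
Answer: -853465/6 ≈ -1.4224e+5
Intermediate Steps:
b = -239/6 (b = -1/3 + (1/6)*(-237) = -1/3 - 79/2 = -239/6 ≈ -39.833)
t = -3175/6 (t = -569 - 1*(-239/6) = -569 + 239/6 = -3175/6 ≈ -529.17)
(312 + t)*(167 - 1*(-488)) = (312 - 3175/6)*(167 - 1*(-488)) = -1303*(167 + 488)/6 = -1303/6*655 = -853465/6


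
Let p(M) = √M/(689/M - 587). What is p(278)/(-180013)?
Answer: 278*√278/29251572461 ≈ 1.5846e-7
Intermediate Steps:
p(M) = √M/(-587 + 689/M)
p(278)/(-180013) = -278^(3/2)/(-689 + 587*278)/(-180013) = -278*√278/(-689 + 163186)*(-1/180013) = -1*278*√278/162497*(-1/180013) = -1*278*√278*1/162497*(-1/180013) = -278*√278/162497*(-1/180013) = 278*√278/29251572461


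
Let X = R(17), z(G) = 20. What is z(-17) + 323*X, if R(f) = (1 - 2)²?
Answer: 343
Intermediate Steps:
R(f) = 1 (R(f) = (-1)² = 1)
X = 1
z(-17) + 323*X = 20 + 323*1 = 20 + 323 = 343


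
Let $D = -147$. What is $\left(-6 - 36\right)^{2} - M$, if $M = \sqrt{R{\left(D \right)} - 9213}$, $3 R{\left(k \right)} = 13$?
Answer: $1764 - \frac{i \sqrt{82878}}{3} \approx 1764.0 - 95.962 i$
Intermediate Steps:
$R{\left(k \right)} = \frac{13}{3}$ ($R{\left(k \right)} = \frac{1}{3} \cdot 13 = \frac{13}{3}$)
$M = \frac{i \sqrt{82878}}{3}$ ($M = \sqrt{\frac{13}{3} - 9213} = \sqrt{- \frac{27626}{3}} = \frac{i \sqrt{82878}}{3} \approx 95.962 i$)
$\left(-6 - 36\right)^{2} - M = \left(-6 - 36\right)^{2} - \frac{i \sqrt{82878}}{3} = \left(-42\right)^{2} - \frac{i \sqrt{82878}}{3} = 1764 - \frac{i \sqrt{82878}}{3}$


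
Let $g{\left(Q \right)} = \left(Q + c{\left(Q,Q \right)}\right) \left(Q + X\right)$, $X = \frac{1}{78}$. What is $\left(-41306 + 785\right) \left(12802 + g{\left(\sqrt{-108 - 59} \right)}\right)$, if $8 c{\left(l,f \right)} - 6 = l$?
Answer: $- \frac{2044549395}{4} - \frac{495603 i \sqrt{167}}{16} \approx -5.1114 \cdot 10^{8} - 4.0029 \cdot 10^{5} i$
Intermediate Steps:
$c{\left(l,f \right)} = \frac{3}{4} + \frac{l}{8}$
$X = \frac{1}{78} \approx 0.012821$
$g{\left(Q \right)} = \left(\frac{1}{78} + Q\right) \left(\frac{3}{4} + \frac{9 Q}{8}\right)$ ($g{\left(Q \right)} = \left(Q + \left(\frac{3}{4} + \frac{Q}{8}\right)\right) \left(Q + \frac{1}{78}\right) = \left(\frac{3}{4} + \frac{9 Q}{8}\right) \left(\frac{1}{78} + Q\right) = \left(\frac{1}{78} + Q\right) \left(\frac{3}{4} + \frac{9 Q}{8}\right)$)
$\left(-41306 + 785\right) \left(12802 + g{\left(\sqrt{-108 - 59} \right)}\right) = \left(-41306 + 785\right) \left(12802 + \left(\frac{1}{104} + \frac{9 \left(\sqrt{-108 - 59}\right)^{2}}{8} + \frac{159 \sqrt{-108 - 59}}{208}\right)\right) = - 40521 \left(12802 + \left(\frac{1}{104} + \frac{9 \left(\sqrt{-167}\right)^{2}}{8} + \frac{159 \sqrt{-167}}{208}\right)\right) = - 40521 \left(12802 + \left(\frac{1}{104} + \frac{9 \left(i \sqrt{167}\right)^{2}}{8} + \frac{159 i \sqrt{167}}{208}\right)\right) = - 40521 \left(12802 + \left(\frac{1}{104} + \frac{9}{8} \left(-167\right) + \frac{159 i \sqrt{167}}{208}\right)\right) = - 40521 \left(12802 + \left(\frac{1}{104} - \frac{1503}{8} + \frac{159 i \sqrt{167}}{208}\right)\right) = - 40521 \left(12802 - \left(\frac{9769}{52} - \frac{159 i \sqrt{167}}{208}\right)\right) = - 40521 \left(\frac{655935}{52} + \frac{159 i \sqrt{167}}{208}\right) = - \frac{2044549395}{4} - \frac{495603 i \sqrt{167}}{16}$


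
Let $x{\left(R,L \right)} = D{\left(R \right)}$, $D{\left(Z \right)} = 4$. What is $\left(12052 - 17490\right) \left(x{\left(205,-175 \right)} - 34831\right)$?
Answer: $189389226$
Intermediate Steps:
$x{\left(R,L \right)} = 4$
$\left(12052 - 17490\right) \left(x{\left(205,-175 \right)} - 34831\right) = \left(12052 - 17490\right) \left(4 - 34831\right) = \left(-5438\right) \left(-34827\right) = 189389226$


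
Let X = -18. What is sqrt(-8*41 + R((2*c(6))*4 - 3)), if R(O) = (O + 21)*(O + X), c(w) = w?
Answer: sqrt(1454) ≈ 38.131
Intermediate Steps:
R(O) = (-18 + O)*(21 + O) (R(O) = (O + 21)*(O - 18) = (21 + O)*(-18 + O) = (-18 + O)*(21 + O))
sqrt(-8*41 + R((2*c(6))*4 - 3)) = sqrt(-8*41 + (-378 + ((2*6)*4 - 3)**2 + 3*((2*6)*4 - 3))) = sqrt(-328 + (-378 + (12*4 - 3)**2 + 3*(12*4 - 3))) = sqrt(-328 + (-378 + (48 - 3)**2 + 3*(48 - 3))) = sqrt(-328 + (-378 + 45**2 + 3*45)) = sqrt(-328 + (-378 + 2025 + 135)) = sqrt(-328 + 1782) = sqrt(1454)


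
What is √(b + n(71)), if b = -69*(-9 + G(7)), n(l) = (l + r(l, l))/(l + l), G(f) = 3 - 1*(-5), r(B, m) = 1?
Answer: √350385/71 ≈ 8.3371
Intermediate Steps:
G(f) = 8 (G(f) = 3 + 5 = 8)
n(l) = (1 + l)/(2*l) (n(l) = (l + 1)/(l + l) = (1 + l)/((2*l)) = (1 + l)*(1/(2*l)) = (1 + l)/(2*l))
b = 69 (b = -69*(-9 + 8) = -69*(-1) = 69)
√(b + n(71)) = √(69 + (½)*(1 + 71)/71) = √(69 + (½)*(1/71)*72) = √(69 + 36/71) = √(4935/71) = √350385/71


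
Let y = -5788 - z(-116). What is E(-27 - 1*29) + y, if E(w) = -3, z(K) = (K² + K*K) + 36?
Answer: -32739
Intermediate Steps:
z(K) = 36 + 2*K² (z(K) = (K² + K²) + 36 = 2*K² + 36 = 36 + 2*K²)
y = -32736 (y = -5788 - (36 + 2*(-116)²) = -5788 - (36 + 2*13456) = -5788 - (36 + 26912) = -5788 - 1*26948 = -5788 - 26948 = -32736)
E(-27 - 1*29) + y = -3 - 32736 = -32739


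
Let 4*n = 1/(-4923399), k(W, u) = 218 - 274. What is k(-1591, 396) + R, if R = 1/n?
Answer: -19693652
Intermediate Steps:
k(W, u) = -56
n = -1/19693596 (n = (¼)/(-4923399) = (¼)*(-1/4923399) = -1/19693596 ≈ -5.0778e-8)
R = -19693596 (R = 1/(-1/19693596) = -19693596)
k(-1591, 396) + R = -56 - 19693596 = -19693652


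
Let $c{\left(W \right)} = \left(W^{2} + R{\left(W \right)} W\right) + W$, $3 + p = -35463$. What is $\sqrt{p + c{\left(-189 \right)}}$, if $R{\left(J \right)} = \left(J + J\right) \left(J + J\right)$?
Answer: $i \sqrt{27005010} \approx 5196.6 i$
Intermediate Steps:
$p = -35466$ ($p = -3 - 35463 = -35466$)
$R{\left(J \right)} = 4 J^{2}$ ($R{\left(J \right)} = 2 J 2 J = 4 J^{2}$)
$c{\left(W \right)} = W + W^{2} + 4 W^{3}$ ($c{\left(W \right)} = \left(W^{2} + 4 W^{2} W\right) + W = \left(W^{2} + 4 W^{3}\right) + W = W + W^{2} + 4 W^{3}$)
$\sqrt{p + c{\left(-189 \right)}} = \sqrt{-35466 - 189 \left(1 - 189 + 4 \left(-189\right)^{2}\right)} = \sqrt{-35466 - 189 \left(1 - 189 + 4 \cdot 35721\right)} = \sqrt{-35466 - 189 \left(1 - 189 + 142884\right)} = \sqrt{-35466 - 26969544} = \sqrt{-27005010} = i \sqrt{27005010}$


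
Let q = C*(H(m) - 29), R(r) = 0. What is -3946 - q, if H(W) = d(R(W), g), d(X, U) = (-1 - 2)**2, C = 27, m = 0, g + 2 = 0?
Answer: -3406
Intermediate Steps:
g = -2 (g = -2 + 0 = -2)
d(X, U) = 9 (d(X, U) = (-3)**2 = 9)
H(W) = 9
q = -540 (q = 27*(9 - 29) = 27*(-20) = -540)
-3946 - q = -3946 - 1*(-540) = -3946 + 540 = -3406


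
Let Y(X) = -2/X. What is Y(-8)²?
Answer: 1/16 ≈ 0.062500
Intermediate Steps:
Y(-8)² = (-2/(-8))² = (-2*(-⅛))² = (¼)² = 1/16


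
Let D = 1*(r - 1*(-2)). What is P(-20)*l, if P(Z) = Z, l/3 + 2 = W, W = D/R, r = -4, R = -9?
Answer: 320/3 ≈ 106.67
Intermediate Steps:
D = -2 (D = 1*(-4 - 1*(-2)) = 1*(-4 + 2) = 1*(-2) = -2)
W = 2/9 (W = -2/(-9) = -2*(-⅑) = 2/9 ≈ 0.22222)
l = -16/3 (l = -6 + 3*(2/9) = -6 + ⅔ = -16/3 ≈ -5.3333)
P(-20)*l = -20*(-16/3) = 320/3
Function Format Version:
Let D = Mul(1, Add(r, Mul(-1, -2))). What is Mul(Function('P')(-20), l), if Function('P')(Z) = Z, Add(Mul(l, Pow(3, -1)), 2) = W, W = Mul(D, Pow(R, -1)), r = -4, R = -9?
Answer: Rational(320, 3) ≈ 106.67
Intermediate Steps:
D = -2 (D = Mul(1, Add(-4, Mul(-1, -2))) = Mul(1, Add(-4, 2)) = Mul(1, -2) = -2)
W = Rational(2, 9) (W = Mul(-2, Pow(-9, -1)) = Mul(-2, Rational(-1, 9)) = Rational(2, 9) ≈ 0.22222)
l = Rational(-16, 3) (l = Add(-6, Mul(3, Rational(2, 9))) = Add(-6, Rational(2, 3)) = Rational(-16, 3) ≈ -5.3333)
Mul(Function('P')(-20), l) = Mul(-20, Rational(-16, 3)) = Rational(320, 3)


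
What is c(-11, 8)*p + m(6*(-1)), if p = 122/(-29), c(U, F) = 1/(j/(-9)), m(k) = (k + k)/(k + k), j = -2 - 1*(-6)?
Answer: 607/58 ≈ 10.466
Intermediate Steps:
j = 4 (j = -2 + 6 = 4)
m(k) = 1 (m(k) = (2*k)/((2*k)) = (2*k)*(1/(2*k)) = 1)
c(U, F) = -9/4 (c(U, F) = 1/(4/(-9)) = 1/(4*(-1/9)) = 1/(-4/9) = -9/4)
p = -122/29 (p = 122*(-1/29) = -122/29 ≈ -4.2069)
c(-11, 8)*p + m(6*(-1)) = -9/4*(-122/29) + 1 = 549/58 + 1 = 607/58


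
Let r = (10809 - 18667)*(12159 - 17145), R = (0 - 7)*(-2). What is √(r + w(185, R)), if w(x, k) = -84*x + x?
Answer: √39164633 ≈ 6258.2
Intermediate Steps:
R = 14 (R = -7*(-2) = 14)
w(x, k) = -83*x
r = 39179988 (r = -7858*(-4986) = 39179988)
√(r + w(185, R)) = √(39179988 - 83*185) = √(39179988 - 15355) = √39164633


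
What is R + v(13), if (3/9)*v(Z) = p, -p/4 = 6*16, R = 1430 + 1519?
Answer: 1797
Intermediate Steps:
R = 2949
p = -384 (p = -24*16 = -4*96 = -384)
v(Z) = -1152 (v(Z) = 3*(-384) = -1152)
R + v(13) = 2949 - 1152 = 1797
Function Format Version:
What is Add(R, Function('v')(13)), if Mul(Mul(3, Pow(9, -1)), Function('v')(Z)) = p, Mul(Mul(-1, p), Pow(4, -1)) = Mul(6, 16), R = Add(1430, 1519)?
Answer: 1797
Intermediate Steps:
R = 2949
p = -384 (p = Mul(-4, Mul(6, 16)) = Mul(-4, 96) = -384)
Function('v')(Z) = -1152 (Function('v')(Z) = Mul(3, -384) = -1152)
Add(R, Function('v')(13)) = Add(2949, -1152) = 1797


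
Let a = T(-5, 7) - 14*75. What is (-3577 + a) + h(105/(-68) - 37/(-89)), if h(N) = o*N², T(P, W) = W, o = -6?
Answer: -84747591963/18313352 ≈ -4627.6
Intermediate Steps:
a = -1043 (a = 7 - 14*75 = 7 - 1050 = -1043)
h(N) = -6*N²
(-3577 + a) + h(105/(-68) - 37/(-89)) = (-3577 - 1043) - 6*(105/(-68) - 37/(-89))² = -4620 - 6*(105*(-1/68) - 37*(-1/89))² = -4620 - 6*(-105/68 + 37/89)² = -4620 - 6*(-6829/6052)² = -4620 - 6*46635241/36626704 = -4620 - 139905723/18313352 = -84747591963/18313352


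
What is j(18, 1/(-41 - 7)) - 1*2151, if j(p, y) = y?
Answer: -103249/48 ≈ -2151.0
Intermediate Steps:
j(18, 1/(-41 - 7)) - 1*2151 = 1/(-41 - 7) - 1*2151 = 1/(-48) - 2151 = -1/48 - 2151 = -103249/48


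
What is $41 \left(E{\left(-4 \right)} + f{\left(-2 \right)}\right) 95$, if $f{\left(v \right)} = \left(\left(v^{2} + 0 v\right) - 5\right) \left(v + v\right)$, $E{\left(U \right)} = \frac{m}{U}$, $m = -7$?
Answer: $\frac{89585}{4} \approx 22396.0$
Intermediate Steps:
$E{\left(U \right)} = - \frac{7}{U}$
$f{\left(v \right)} = 2 v \left(-5 + v^{2}\right)$ ($f{\left(v \right)} = \left(\left(v^{2} + 0\right) - 5\right) 2 v = \left(v^{2} - 5\right) 2 v = \left(-5 + v^{2}\right) 2 v = 2 v \left(-5 + v^{2}\right)$)
$41 \left(E{\left(-4 \right)} + f{\left(-2 \right)}\right) 95 = 41 \left(- \frac{7}{-4} + 2 \left(-2\right) \left(-5 + \left(-2\right)^{2}\right)\right) 95 = 41 \left(\left(-7\right) \left(- \frac{1}{4}\right) + 2 \left(-2\right) \left(-5 + 4\right)\right) 95 = 41 \left(\frac{7}{4} + 2 \left(-2\right) \left(-1\right)\right) 95 = 41 \left(\frac{7}{4} + 4\right) 95 = 41 \cdot \frac{23}{4} \cdot 95 = \frac{943}{4} \cdot 95 = \frac{89585}{4}$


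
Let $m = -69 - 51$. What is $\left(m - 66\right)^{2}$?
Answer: $34596$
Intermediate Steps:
$m = -120$
$\left(m - 66\right)^{2} = \left(-120 - 66\right)^{2} = \left(-186\right)^{2} = 34596$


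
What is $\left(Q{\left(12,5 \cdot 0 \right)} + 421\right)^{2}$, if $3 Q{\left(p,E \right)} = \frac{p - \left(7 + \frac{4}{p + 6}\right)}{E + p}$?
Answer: $\frac{18617783809}{104976} \approx 1.7735 \cdot 10^{5}$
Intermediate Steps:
$Q{\left(p,E \right)} = \frac{-7 + p - \frac{4}{6 + p}}{3 \left(E + p\right)}$ ($Q{\left(p,E \right)} = \frac{\left(p - \left(7 + \frac{4}{p + 6}\right)\right) \frac{1}{E + p}}{3} = \frac{\left(p - \left(7 + \frac{4}{6 + p}\right)\right) \frac{1}{E + p}}{3} = \frac{\left(-7 + p - \frac{4}{6 + p}\right) \frac{1}{E + p}}{3} = \frac{\frac{1}{E + p} \left(-7 + p - \frac{4}{6 + p}\right)}{3} = \frac{-7 + p - \frac{4}{6 + p}}{3 \left(E + p\right)}$)
$\left(Q{\left(12,5 \cdot 0 \right)} + 421\right)^{2} = \left(\frac{-46 + 12^{2} - 12}{3 \left(12^{2} + 6 \cdot 5 \cdot 0 + 6 \cdot 12 + 5 \cdot 0 \cdot 12\right)} + 421\right)^{2} = \left(\frac{-46 + 144 - 12}{3 \left(144 + 6 \cdot 0 + 72 + 0 \cdot 12\right)} + 421\right)^{2} = \left(\frac{1}{3} \frac{1}{144 + 0 + 72 + 0} \cdot 86 + 421\right)^{2} = \left(\frac{1}{3} \cdot \frac{1}{216} \cdot 86 + 421\right)^{2} = \left(\frac{43}{324} + 421\right)^{2} = \left(\frac{136447}{324}\right)^{2} = \frac{18617783809}{104976}$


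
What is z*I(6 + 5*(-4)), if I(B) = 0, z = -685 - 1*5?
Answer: 0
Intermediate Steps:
z = -690 (z = -685 - 5 = -690)
z*I(6 + 5*(-4)) = -690*0 = 0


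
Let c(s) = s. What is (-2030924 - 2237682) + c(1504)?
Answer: -4267102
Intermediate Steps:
(-2030924 - 2237682) + c(1504) = (-2030924 - 2237682) + 1504 = -4268606 + 1504 = -4267102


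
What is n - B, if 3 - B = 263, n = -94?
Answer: 166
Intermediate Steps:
B = -260 (B = 3 - 1*263 = 3 - 263 = -260)
n - B = -94 - 1*(-260) = -94 + 260 = 166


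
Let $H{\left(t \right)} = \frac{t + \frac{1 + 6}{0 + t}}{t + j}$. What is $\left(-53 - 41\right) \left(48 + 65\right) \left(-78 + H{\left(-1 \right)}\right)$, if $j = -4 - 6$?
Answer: $\frac{9028700}{11} \approx 8.2079 \cdot 10^{5}$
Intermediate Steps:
$j = -10$
$H{\left(t \right)} = \frac{t + \frac{7}{t}}{-10 + t}$ ($H{\left(t \right)} = \frac{t + \frac{1 + 6}{0 + t}}{t - 10} = \frac{t + \frac{7}{t}}{-10 + t}$)
$\left(-53 - 41\right) \left(48 + 65\right) \left(-78 + H{\left(-1 \right)}\right) = \left(-53 - 41\right) \left(48 + 65\right) \left(-78 + \frac{7 + \left(-1\right)^{2}}{\left(-1\right) \left(-10 - 1\right)}\right) = \left(-94\right) 113 \left(-78 - \frac{7 + 1}{-11}\right) = - 10622 \left(-78 - \left(- \frac{1}{11}\right) 8\right) = - 10622 \left(-78 + \frac{8}{11}\right) = \left(-10622\right) \left(- \frac{850}{11}\right) = \frac{9028700}{11}$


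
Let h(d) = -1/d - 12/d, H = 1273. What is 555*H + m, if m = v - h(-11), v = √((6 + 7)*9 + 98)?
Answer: 7771652/11 + √215 ≈ 7.0653e+5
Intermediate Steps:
h(d) = -13/d
v = √215 (v = √(13*9 + 98) = √(117 + 98) = √215 ≈ 14.663)
m = -13/11 + √215 (m = √215 - (-13)/(-11) = √215 - (-13)*(-1)/11 = √215 - 1*13/11 = √215 - 13/11 = -13/11 + √215 ≈ 13.481)
555*H + m = 555*1273 + (-13/11 + √215) = 706515 + (-13/11 + √215) = 7771652/11 + √215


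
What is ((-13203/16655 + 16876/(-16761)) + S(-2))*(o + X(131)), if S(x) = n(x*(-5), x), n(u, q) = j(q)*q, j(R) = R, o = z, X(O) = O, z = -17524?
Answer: -10683694723901/279154455 ≈ -38272.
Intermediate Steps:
o = -17524
n(u, q) = q² (n(u, q) = q*q = q²)
S(x) = x²
((-13203/16655 + 16876/(-16761)) + S(-2))*(o + X(131)) = ((-13203/16655 + 16876/(-16761)) + (-2)²)*(-17524 + 131) = ((-13203*1/16655 + 16876*(-1/16761)) + 4)*(-17393) = ((-13203/16655 - 16876/16761) + 4)*(-17393) = (-502365263/279154455 + 4)*(-17393) = (614252557/279154455)*(-17393) = -10683694723901/279154455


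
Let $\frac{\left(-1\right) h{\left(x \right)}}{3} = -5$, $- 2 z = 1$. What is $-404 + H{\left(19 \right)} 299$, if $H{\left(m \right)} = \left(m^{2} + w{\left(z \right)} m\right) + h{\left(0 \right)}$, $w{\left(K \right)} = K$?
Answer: $\frac{218359}{2} \approx 1.0918 \cdot 10^{5}$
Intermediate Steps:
$z = - \frac{1}{2}$ ($z = \left(- \frac{1}{2}\right) 1 = - \frac{1}{2} \approx -0.5$)
$h{\left(x \right)} = 15$ ($h{\left(x \right)} = \left(-3\right) \left(-5\right) = 15$)
$H{\left(m \right)} = 15 + m^{2} - \frac{m}{2}$ ($H{\left(m \right)} = \left(m^{2} - \frac{m}{2}\right) + 15 = 15 + m^{2} - \frac{m}{2}$)
$-404 + H{\left(19 \right)} 299 = -404 + \left(15 + 19^{2} - \frac{19}{2}\right) 299 = -404 + \left(15 + 361 - \frac{19}{2}\right) 299 = -404 + \frac{733}{2} \cdot 299 = -404 + \frac{219167}{2} = \frac{218359}{2}$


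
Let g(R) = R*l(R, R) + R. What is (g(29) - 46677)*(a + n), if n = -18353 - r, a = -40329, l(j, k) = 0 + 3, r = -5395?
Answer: 2481096007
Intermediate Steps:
l(j, k) = 3
g(R) = 4*R (g(R) = R*3 + R = 3*R + R = 4*R)
n = -12958 (n = -18353 - 1*(-5395) = -18353 + 5395 = -12958)
(g(29) - 46677)*(a + n) = (4*29 - 46677)*(-40329 - 12958) = (116 - 46677)*(-53287) = -46561*(-53287) = 2481096007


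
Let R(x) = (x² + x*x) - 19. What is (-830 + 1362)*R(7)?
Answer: 42028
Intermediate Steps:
R(x) = -19 + 2*x² (R(x) = (x² + x²) - 19 = 2*x² - 19 = -19 + 2*x²)
(-830 + 1362)*R(7) = (-830 + 1362)*(-19 + 2*7²) = 532*(-19 + 2*49) = 532*(-19 + 98) = 532*79 = 42028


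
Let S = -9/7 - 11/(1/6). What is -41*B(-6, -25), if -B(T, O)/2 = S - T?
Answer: -35178/7 ≈ -5025.4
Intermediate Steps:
S = -471/7 (S = -9*⅐ - 11/⅙ = -9/7 - 11*6 = -9/7 - 66 = -471/7 ≈ -67.286)
B(T, O) = 942/7 + 2*T (B(T, O) = -2*(-471/7 - T) = 942/7 + 2*T)
-41*B(-6, -25) = -41*(942/7 + 2*(-6)) = -41*(942/7 - 12) = -41*858/7 = -35178/7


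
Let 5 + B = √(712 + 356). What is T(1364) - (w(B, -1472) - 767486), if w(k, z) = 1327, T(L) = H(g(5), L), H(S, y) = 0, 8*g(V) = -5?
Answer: 766159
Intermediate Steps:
g(V) = -5/8 (g(V) = (⅛)*(-5) = -5/8)
B = -5 + 2*√267 (B = -5 + √(712 + 356) = -5 + √1068 = -5 + 2*√267 ≈ 27.680)
T(L) = 0
T(1364) - (w(B, -1472) - 767486) = 0 - (1327 - 767486) = 0 - 1*(-766159) = 0 + 766159 = 766159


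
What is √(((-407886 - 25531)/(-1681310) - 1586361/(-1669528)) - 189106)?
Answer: I*√1900507018970765753482162130/100249790060 ≈ 434.86*I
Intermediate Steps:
√(((-407886 - 25531)/(-1681310) - 1586361/(-1669528)) - 189106) = √((-433417*(-1/1681310) - 1586361*(-1/1669528)) - 189106) = √((433417/1681310 + 226623/238504) - 189106) = √(242197602149/200499580120 - 189106) = √(-37915431400570571/200499580120) = I*√1900507018970765753482162130/100249790060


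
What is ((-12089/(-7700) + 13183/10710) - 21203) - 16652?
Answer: -4053970523/107100 ≈ -37852.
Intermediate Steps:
((-12089/(-7700) + 13183/10710) - 21203) - 16652 = ((-12089*(-1/7700) + 13183*(1/10710)) - 21203) - 16652 = ((157/100 + 13183/10710) - 21203) - 16652 = (299977/107100 - 21203) - 16652 = -2270541323/107100 - 16652 = -4053970523/107100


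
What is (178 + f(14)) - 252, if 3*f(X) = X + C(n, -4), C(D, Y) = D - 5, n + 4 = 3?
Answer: -214/3 ≈ -71.333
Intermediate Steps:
n = -1 (n = -4 + 3 = -1)
C(D, Y) = -5 + D
f(X) = -2 + X/3 (f(X) = (X + (-5 - 1))/3 = (X - 6)/3 = (-6 + X)/3 = -2 + X/3)
(178 + f(14)) - 252 = (178 + (-2 + (⅓)*14)) - 252 = (178 + (-2 + 14/3)) - 252 = (178 + 8/3) - 252 = 542/3 - 252 = -214/3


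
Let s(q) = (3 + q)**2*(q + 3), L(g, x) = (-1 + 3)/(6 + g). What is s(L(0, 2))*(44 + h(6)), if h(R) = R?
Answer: 50000/27 ≈ 1851.9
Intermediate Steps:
L(g, x) = 2/(6 + g)
s(q) = (3 + q)**3 (s(q) = (3 + q)**2*(3 + q) = (3 + q)**3)
s(L(0, 2))*(44 + h(6)) = (3 + 2/(6 + 0))**3*(44 + 6) = (3 + 2/6)**3*50 = (3 + 2*(1/6))**3*50 = (3 + 1/3)**3*50 = (10/3)**3*50 = (1000/27)*50 = 50000/27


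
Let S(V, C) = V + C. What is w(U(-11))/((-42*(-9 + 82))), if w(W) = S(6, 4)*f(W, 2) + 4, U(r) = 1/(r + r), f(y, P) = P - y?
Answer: -269/33726 ≈ -0.0079760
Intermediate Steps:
S(V, C) = C + V
U(r) = 1/(2*r)
w(W) = 24 - 10*W (w(W) = (4 + 6)*(2 - W) + 4 = 10*(2 - W) + 4 = (20 - 10*W) + 4 = 24 - 10*W)
w(U(-11))/((-42*(-9 + 82))) = (24 - 5/(-11))/((-42*(-9 + 82))) = (24 - 5*(-1)/11)/((-42*73)) = (24 - 10*(-1/22))/(-3066) = (24 + 5/11)*(-1/3066) = (269/11)*(-1/3066) = -269/33726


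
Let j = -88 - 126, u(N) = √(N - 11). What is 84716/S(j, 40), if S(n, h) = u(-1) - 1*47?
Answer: -3981652/2221 - 169432*I*√3/2221 ≈ -1792.7 - 132.13*I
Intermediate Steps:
u(N) = √(-11 + N)
j = -214
S(n, h) = -47 + 2*I*√3 (S(n, h) = √(-11 - 1) - 1*47 = √(-12) - 47 = 2*I*√3 - 47 = -47 + 2*I*√3)
84716/S(j, 40) = 84716/(-47 + 2*I*√3)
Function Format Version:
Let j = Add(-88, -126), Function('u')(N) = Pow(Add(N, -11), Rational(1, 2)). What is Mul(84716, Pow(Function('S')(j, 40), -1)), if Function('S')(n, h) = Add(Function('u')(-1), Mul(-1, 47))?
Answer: Add(Rational(-3981652, 2221), Mul(Rational(-169432, 2221), I, Pow(3, Rational(1, 2)))) ≈ Add(-1792.7, Mul(-132.13, I))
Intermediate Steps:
Function('u')(N) = Pow(Add(-11, N), Rational(1, 2))
j = -214
Function('S')(n, h) = Add(-47, Mul(2, I, Pow(3, Rational(1, 2)))) (Function('S')(n, h) = Add(Pow(Add(-11, -1), Rational(1, 2)), Mul(-1, 47)) = Add(Pow(-12, Rational(1, 2)), -47) = Add(Mul(2, I, Pow(3, Rational(1, 2))), -47) = Add(-47, Mul(2, I, Pow(3, Rational(1, 2)))))
Mul(84716, Pow(Function('S')(j, 40), -1)) = Mul(84716, Pow(Add(-47, Mul(2, I, Pow(3, Rational(1, 2)))), -1))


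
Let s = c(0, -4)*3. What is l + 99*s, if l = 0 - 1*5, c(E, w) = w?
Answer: -1193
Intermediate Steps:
s = -12 (s = -4*3 = -12)
l = -5 (l = 0 - 5 = -5)
l + 99*s = -5 + 99*(-12) = -5 - 1188 = -1193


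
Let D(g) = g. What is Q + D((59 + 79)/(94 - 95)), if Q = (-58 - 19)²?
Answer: 5791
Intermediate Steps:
Q = 5929 (Q = (-77)² = 5929)
Q + D((59 + 79)/(94 - 95)) = 5929 + (59 + 79)/(94 - 95) = 5929 + 138/(-1) = 5929 + 138*(-1) = 5929 - 138 = 5791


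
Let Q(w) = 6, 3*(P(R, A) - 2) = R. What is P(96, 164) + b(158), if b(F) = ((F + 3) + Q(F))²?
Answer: 27923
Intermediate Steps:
P(R, A) = 2 + R/3
b(F) = (9 + F)² (b(F) = ((F + 3) + 6)² = ((3 + F) + 6)² = (9 + F)²)
P(96, 164) + b(158) = (2 + (⅓)*96) + (9 + 158)² = (2 + 32) + 167² = 34 + 27889 = 27923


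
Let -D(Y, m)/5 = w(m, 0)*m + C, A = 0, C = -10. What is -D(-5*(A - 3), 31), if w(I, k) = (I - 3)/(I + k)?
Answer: 90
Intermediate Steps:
w(I, k) = (-3 + I)/(I + k)
D(Y, m) = 65 - 5*m (D(Y, m) = -5*(((-3 + m)/(m + 0))*m - 10) = -5*(((-3 + m)/m)*m - 10) = -5*((-3 + m) - 10) = -5*(-13 + m) = 65 - 5*m)
-D(-5*(A - 3), 31) = -(65 - 5*31) = -(65 - 155) = -1*(-90) = 90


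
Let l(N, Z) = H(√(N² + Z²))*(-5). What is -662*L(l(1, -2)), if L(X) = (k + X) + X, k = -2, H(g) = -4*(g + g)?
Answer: 1324 - 52960*√5 ≈ -1.1710e+5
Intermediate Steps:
H(g) = -8*g
l(N, Z) = 40*√(N² + Z²) (l(N, Z) = -8*√(N² + Z²)*(-5) = 40*√(N² + Z²))
L(X) = -2 + 2*X (L(X) = (-2 + X) + X = -2 + 2*X)
-662*L(l(1, -2)) = -662*(-2 + 2*(40*√(1² + (-2)²))) = -662*(-2 + 2*(40*√(1 + 4))) = -662*(-2 + 2*(40*√5)) = -662*(-2 + 80*√5) = 1324 - 52960*√5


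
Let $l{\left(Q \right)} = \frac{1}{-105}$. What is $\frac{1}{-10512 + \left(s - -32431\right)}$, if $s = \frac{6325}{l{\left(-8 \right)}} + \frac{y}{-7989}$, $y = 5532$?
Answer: $- \frac{2663}{1710196422} \approx -1.5571 \cdot 10^{-6}$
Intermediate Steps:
$l{\left(Q \right)} = - \frac{1}{105}$
$s = - \frac{1768566719}{2663}$ ($s = \frac{6325}{- \frac{1}{105}} + \frac{5532}{-7989} = 6325 \left(-105\right) + 5532 \left(- \frac{1}{7989}\right) = -664125 - \frac{1844}{2663} = - \frac{1768566719}{2663} \approx -6.6413 \cdot 10^{5}$)
$\frac{1}{-10512 + \left(s - -32431\right)} = \frac{1}{-10512 - \frac{1682202966}{2663}} = \frac{1}{- \frac{1710196422}{2663}} = - \frac{2663}{1710196422}$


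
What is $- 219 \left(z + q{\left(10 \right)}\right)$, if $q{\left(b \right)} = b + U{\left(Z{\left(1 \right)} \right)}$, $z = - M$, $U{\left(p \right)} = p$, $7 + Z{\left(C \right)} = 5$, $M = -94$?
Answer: $-22338$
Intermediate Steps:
$Z{\left(C \right)} = -2$ ($Z{\left(C \right)} = -7 + 5 = -2$)
$z = 94$ ($z = \left(-1\right) \left(-94\right) = 94$)
$q{\left(b \right)} = -2 + b$ ($q{\left(b \right)} = b - 2 = -2 + b$)
$- 219 \left(z + q{\left(10 \right)}\right) = - 219 \left(94 + \left(-2 + 10\right)\right) = - 219 \left(94 + 8\right) = \left(-219\right) 102 = -22338$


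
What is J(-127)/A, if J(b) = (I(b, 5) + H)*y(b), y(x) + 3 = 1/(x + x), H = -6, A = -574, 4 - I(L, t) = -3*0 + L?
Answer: 13625/20828 ≈ 0.65417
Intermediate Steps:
I(L, t) = 4 - L (I(L, t) = 4 - (-3*0 + L) = 4 - (0 + L) = 4 - L)
y(x) = -3 + 1/(2*x) (y(x) = -3 + 1/(x + x) = -3 + 1/(2*x))
J(b) = (-3 + 1/(2*b))*(-2 - b) (J(b) = ((4 - b) - 6)*(-3 + 1/(2*b)) = (-2 - b)*(-3 + 1/(2*b)) = (-3 + 1/(2*b))*(-2 - b))
J(-127)/A = (11/2 - 1/(-127) + 3*(-127))/(-574) = (11/2 - 1*(-1/127) - 381)*(-1/574) = (11/2 + 1/127 - 381)*(-1/574) = -95375/254*(-1/574) = 13625/20828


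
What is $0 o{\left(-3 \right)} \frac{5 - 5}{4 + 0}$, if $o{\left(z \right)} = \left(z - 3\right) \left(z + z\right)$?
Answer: $0$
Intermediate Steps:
$o{\left(z \right)} = 2 z \left(-3 + z\right)$ ($o{\left(z \right)} = \left(-3 + z\right) 2 z = 2 z \left(-3 + z\right)$)
$0 o{\left(-3 \right)} \frac{5 - 5}{4 + 0} = 0 \cdot 2 \left(-3\right) \left(-3 - 3\right) \frac{5 - 5}{4 + 0} = 0 \cdot 2 \left(-3\right) \left(-6\right) \frac{0}{4} = 0 \cdot 36 \cdot 0 \cdot \frac{1}{4} = 0 \cdot 0 = 0$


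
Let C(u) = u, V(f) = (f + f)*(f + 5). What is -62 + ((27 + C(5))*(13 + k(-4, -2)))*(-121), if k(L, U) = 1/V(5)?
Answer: -1260918/25 ≈ -50437.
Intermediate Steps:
V(f) = 2*f*(5 + f) (V(f) = (2*f)*(5 + f) = 2*f*(5 + f))
k(L, U) = 1/100 (k(L, U) = 1/(2*5*(5 + 5)) = 1/(2*5*10) = 1/100)
-62 + ((27 + C(5))*(13 + k(-4, -2)))*(-121) = -62 + ((27 + 5)*(13 + 1/100))*(-121) = -62 + (32*(1301/100))*(-121) = -62 + (10408/25)*(-121) = -62 - 1259368/25 = -1260918/25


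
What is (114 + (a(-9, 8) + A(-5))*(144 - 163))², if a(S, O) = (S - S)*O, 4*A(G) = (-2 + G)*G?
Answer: 43681/16 ≈ 2730.1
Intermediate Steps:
A(G) = G*(-2 + G)/4 (A(G) = ((-2 + G)*G)/4 = (G*(-2 + G))/4 = G*(-2 + G)/4)
a(S, O) = 0 (a(S, O) = 0*O = 0)
(114 + (a(-9, 8) + A(-5))*(144 - 163))² = (114 + (0 + (¼)*(-5)*(-2 - 5))*(144 - 163))² = (114 + (0 + (¼)*(-5)*(-7))*(-19))² = (114 + (0 + 35/4)*(-19))² = (114 + (35/4)*(-19))² = (114 - 665/4)² = (-209/4)² = 43681/16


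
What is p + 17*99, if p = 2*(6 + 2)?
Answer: 1699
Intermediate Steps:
p = 16 (p = 2*8 = 16)
p + 17*99 = 16 + 17*99 = 16 + 1683 = 1699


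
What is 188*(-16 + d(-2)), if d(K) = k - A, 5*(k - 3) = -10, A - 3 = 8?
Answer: -4888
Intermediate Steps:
A = 11 (A = 3 + 8 = 11)
k = 1 (k = 3 + (⅕)*(-10) = 3 - 2 = 1)
d(K) = -10 (d(K) = 1 - 1*11 = 1 - 11 = -10)
188*(-16 + d(-2)) = 188*(-16 - 10) = 188*(-26) = -4888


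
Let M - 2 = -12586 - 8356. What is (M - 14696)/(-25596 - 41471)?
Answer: 35636/67067 ≈ 0.53135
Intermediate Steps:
M = -20940 (M = 2 + (-12586 - 8356) = 2 - 20942 = -20940)
(M - 14696)/(-25596 - 41471) = (-20940 - 14696)/(-25596 - 41471) = -35636/(-67067) = -35636*(-1/67067) = 35636/67067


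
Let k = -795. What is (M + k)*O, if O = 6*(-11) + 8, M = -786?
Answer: 91698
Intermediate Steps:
O = -58 (O = -66 + 8 = -58)
(M + k)*O = (-786 - 795)*(-58) = -1581*(-58) = 91698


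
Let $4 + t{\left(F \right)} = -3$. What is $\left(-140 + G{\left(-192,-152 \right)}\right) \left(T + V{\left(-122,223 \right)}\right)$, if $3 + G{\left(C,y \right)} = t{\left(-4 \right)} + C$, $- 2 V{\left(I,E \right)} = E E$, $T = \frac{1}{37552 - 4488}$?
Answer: $\frac{140582490417}{16532} \approx 8.5037 \cdot 10^{6}$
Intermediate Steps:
$t{\left(F \right)} = -7$ ($t{\left(F \right)} = -4 - 3 = -7$)
$T = \frac{1}{33064} \approx 3.0244 \cdot 10^{-5}$
$V{\left(I,E \right)} = - \frac{E^{2}}{2}$ ($V{\left(I,E \right)} = - \frac{E E}{2} = - \frac{E^{2}}{2}$)
$G{\left(C,y \right)} = -10 + C$ ($G{\left(C,y \right)} = -3 + \left(-7 + C\right) = -10 + C$)
$\left(-140 + G{\left(-192,-152 \right)}\right) \left(T + V{\left(-122,223 \right)}\right) = \left(-140 - 202\right) \left(\frac{1}{33064} - \frac{223^{2}}{2}\right) = \left(-140 - 202\right) \left(\frac{1}{33064} - \frac{49729}{2}\right) = - 342 \left(\frac{1}{33064} - \frac{49729}{2}\right) = \left(-342\right) \left(- \frac{822119827}{33064}\right) = \frac{140582490417}{16532}$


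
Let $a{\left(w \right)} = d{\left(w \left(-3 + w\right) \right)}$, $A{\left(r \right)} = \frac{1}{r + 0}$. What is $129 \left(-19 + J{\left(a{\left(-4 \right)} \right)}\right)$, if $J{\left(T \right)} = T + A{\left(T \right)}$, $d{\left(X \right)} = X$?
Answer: $\frac{32637}{28} \approx 1165.6$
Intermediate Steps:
$A{\left(r \right)} = \frac{1}{r}$
$a{\left(w \right)} = w \left(-3 + w\right)$
$J{\left(T \right)} = T + \frac{1}{T}$
$129 \left(-19 + J{\left(a{\left(-4 \right)} \right)}\right) = 129 \left(-19 - \left(- \frac{-1}{4 \left(-3 - 4\right)} + 4 \left(-3 - 4\right)\right)\right) = 129 \left(-19 + \left(\left(-4\right) \left(-7\right) + \frac{1}{\left(-4\right) \left(-7\right)}\right)\right) = 129 \left(-19 + \left(28 + \frac{1}{28}\right)\right) = 129 \left(-19 + \frac{785}{28}\right) = 129 \cdot \frac{253}{28} = \frac{32637}{28}$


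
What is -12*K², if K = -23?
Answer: -6348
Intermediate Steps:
-12*K² = -12*(-23)² = -12*529 = -6348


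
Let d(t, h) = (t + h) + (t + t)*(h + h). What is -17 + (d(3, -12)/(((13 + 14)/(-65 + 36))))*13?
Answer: 6358/3 ≈ 2119.3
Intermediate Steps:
d(t, h) = h + t + 4*h*t (d(t, h) = (h + t) + (2*t)*(2*h) = (h + t) + 4*h*t = h + t + 4*h*t)
-17 + (d(3, -12)/(((13 + 14)/(-65 + 36))))*13 = -17 + ((-12 + 3 + 4*(-12)*3)/(((13 + 14)/(-65 + 36))))*13 = -17 + ((-12 + 3 - 144)/((27/(-29))))*13 = -17 - 153/(27*(-1/29))*13 = -17 - 153/(-27/29)*13 = -17 - 153*(-29/27)*13 = -17 + (493/3)*13 = -17 + 6409/3 = 6358/3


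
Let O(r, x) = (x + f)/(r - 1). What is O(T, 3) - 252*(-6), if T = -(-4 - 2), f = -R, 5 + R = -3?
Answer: 7571/5 ≈ 1514.2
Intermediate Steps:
R = -8 (R = -5 - 3 = -8)
f = 8 (f = -1*(-8) = 8)
T = 6 (T = -1*(-6) = 6)
O(r, x) = (8 + x)/(-1 + r) (O(r, x) = (x + 8)/(r - 1) = (8 + x)/(-1 + r))
O(T, 3) - 252*(-6) = (8 + 3)/(-1 + 6) - 252*(-6) = 11/5 - 42*(-36) = (1/5)*11 + 1512 = 11/5 + 1512 = 7571/5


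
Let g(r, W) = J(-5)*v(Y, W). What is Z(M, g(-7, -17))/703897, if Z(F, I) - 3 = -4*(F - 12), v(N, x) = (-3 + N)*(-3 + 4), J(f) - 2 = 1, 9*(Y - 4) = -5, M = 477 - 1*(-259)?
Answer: -2893/703897 ≈ -0.0041100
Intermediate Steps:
M = 736 (M = 477 + 259 = 736)
Y = 31/9 (Y = 4 + (1/9)*(-5) = 4 - 5/9 = 31/9 ≈ 3.4444)
J(f) = 3 (J(f) = 2 + 1 = 3)
v(N, x) = -3 + N (v(N, x) = (-3 + N)*1 = -3 + N)
g(r, W) = 4/3 (g(r, W) = 3*(-3 + 31/9) = 3*(4/9) = 4/3)
Z(F, I) = 51 - 4*F (Z(F, I) = 3 - 4*(F - 12) = 3 - 4*(-12 + F) = 3 + (48 - 4*F) = 51 - 4*F)
Z(M, g(-7, -17))/703897 = (51 - 4*736)/703897 = (51 - 2944)*(1/703897) = -2893*1/703897 = -2893/703897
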